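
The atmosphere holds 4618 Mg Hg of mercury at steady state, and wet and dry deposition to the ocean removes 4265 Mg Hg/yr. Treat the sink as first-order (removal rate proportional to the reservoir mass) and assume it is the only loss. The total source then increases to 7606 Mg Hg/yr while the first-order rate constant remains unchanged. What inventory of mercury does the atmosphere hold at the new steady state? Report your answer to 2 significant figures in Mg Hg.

8200 Mg Hg

Rate constant k = F/M = 4265 / 4618 = 0.9236 yr⁻¹.
At the new steady state, source = k·M_new ⇒ M_new = 7606 / 0.9236 = 8236 Mg Hg.
(Equivalently M_new = M × F_new/F_old = 4618 × 7606/4265.)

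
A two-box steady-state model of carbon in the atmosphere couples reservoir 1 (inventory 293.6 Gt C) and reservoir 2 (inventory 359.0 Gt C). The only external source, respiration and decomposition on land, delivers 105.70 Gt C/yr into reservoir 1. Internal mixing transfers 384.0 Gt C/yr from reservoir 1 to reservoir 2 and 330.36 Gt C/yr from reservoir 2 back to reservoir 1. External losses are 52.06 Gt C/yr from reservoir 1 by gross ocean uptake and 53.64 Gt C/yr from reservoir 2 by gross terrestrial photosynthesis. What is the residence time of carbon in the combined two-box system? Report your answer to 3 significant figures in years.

6.17 yr

Treat the two boxes together as one reservoir: the mixing fluxes between them are internal recycling, so τ = ΣM / Σ(external losses).
M_total = 293.6 + 359.0 = 652.60 Gt C.
ΣF_external_out = 52.06 + 53.64 = 105.70 Gt C/yr.
τ = M_total / ΣF_ext = 652.60 / 105.70 = 6.174 yr.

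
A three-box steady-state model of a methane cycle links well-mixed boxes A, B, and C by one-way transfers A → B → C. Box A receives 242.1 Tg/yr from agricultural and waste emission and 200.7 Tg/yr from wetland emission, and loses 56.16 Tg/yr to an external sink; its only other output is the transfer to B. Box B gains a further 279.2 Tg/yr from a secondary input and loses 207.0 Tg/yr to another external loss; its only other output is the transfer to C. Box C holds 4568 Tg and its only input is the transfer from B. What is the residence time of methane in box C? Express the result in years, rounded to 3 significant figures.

9.96 yr

Box A: F(A→B) = (242.1 + 200.7) − 56.16 = 386.64 Tg/yr.
Box B: F(B→C) = (386.64 + 279.2) − 207.0 = 458.84 Tg/yr.
Box C throughput = its input = 458.84 Tg/yr; τ = 4568 / 458.84 = 9.956 yr.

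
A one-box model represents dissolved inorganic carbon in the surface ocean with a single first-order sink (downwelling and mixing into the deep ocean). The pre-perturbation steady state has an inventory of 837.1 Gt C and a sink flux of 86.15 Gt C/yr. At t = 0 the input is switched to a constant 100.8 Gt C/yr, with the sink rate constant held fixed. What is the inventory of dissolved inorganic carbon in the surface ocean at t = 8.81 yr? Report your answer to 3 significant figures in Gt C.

922 Gt C

τ = M₀/F₀ = 837.1/86.15 = 9.717 yr; rate constant k = 1/τ.
New steady state M_∞ = F₁/k = F₁·τ = 100.8 × 9.717 = 979.45 Gt C.
M(t) = M_∞ + (M₀ − M_∞)·e^(−t/τ); t/τ = 8.81/9.717 = 0.9067, so e^(−t/τ) = 0.4039.
M(t) = 979.45 − 142.4 × 0.4039 = 921.96 Gt C.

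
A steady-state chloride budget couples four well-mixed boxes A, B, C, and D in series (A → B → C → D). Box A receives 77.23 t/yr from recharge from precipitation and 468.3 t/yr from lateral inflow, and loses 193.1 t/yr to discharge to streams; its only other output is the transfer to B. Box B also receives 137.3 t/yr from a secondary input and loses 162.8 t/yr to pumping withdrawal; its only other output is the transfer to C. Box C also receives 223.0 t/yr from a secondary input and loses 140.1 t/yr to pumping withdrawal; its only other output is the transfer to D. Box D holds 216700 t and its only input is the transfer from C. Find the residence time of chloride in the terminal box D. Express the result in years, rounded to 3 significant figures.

Box A: F(A→B) = (77.23 + 468.3) − 193.1 = 352.43 t/yr.
Box B: F(B→C) = (352.43 + 137.3) − 162.8 = 326.93 t/yr.
Box C: F(C→D) = (326.93 + 223.0) − 140.1 = 409.83 t/yr.
Box D throughput = its input = 409.83 t/yr; τ = 216700 / 409.83 = 528.8 yr.

529 yr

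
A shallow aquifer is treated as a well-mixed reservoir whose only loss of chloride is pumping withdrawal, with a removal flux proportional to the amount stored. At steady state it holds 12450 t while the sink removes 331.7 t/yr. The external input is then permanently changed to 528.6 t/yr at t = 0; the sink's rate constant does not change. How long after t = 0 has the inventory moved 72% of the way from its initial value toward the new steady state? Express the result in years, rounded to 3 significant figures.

47.8 yr

τ = M₀/F₀ = 12450/331.7 = 37.53 yr.
The remaining gap fraction is e^(−t/τ); 72% covered ⇒ e^(−t/τ) = 0.280.
t = −τ ln(0.280) = 37.53 × 1.273 = 47.78 yr.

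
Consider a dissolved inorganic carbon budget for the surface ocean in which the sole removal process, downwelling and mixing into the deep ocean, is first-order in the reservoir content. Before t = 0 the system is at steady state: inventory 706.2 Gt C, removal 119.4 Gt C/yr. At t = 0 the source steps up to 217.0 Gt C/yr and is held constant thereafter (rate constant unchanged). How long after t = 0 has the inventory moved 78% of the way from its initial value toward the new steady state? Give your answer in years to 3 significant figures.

8.96 yr

τ = M₀/F₀ = 706.2/119.4 = 5.915 yr.
The remaining gap fraction is e^(−t/τ); 78% covered ⇒ e^(−t/τ) = 0.220.
t = −τ ln(0.220) = 5.915 × 1.514 = 8.955 yr.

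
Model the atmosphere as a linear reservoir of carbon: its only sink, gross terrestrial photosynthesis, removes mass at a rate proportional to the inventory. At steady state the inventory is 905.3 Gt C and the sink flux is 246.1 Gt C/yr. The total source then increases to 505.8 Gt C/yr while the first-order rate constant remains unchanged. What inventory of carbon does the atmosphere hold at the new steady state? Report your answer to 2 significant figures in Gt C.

1900 Gt C

Rate constant k = F/M = 246.1 / 905.3 = 0.2718 yr⁻¹.
At the new steady state, source = k·M_new ⇒ M_new = 505.8 / 0.2718 = 1861 Gt C.
(Equivalently M_new = M × F_new/F_old = 905.3 × 505.8/246.1.)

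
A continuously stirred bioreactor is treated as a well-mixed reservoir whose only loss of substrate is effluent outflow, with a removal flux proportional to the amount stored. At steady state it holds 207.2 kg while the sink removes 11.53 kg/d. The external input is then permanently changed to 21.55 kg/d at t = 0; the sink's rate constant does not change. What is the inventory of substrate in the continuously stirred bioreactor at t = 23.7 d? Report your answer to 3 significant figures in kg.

339 kg

τ = M₀/F₀ = 207.2/11.53 = 17.97 d; rate constant k = 1/τ.
New steady state M_∞ = F₁/k = F₁·τ = 21.55 × 17.97 = 387.26 kg.
M(t) = M_∞ + (M₀ − M_∞)·e^(−t/τ); t/τ = 23.7/17.97 = 1.319, so e^(−t/τ) = 0.2674.
M(t) = 387.26 − 180.1 × 0.2674 = 339.11 kg.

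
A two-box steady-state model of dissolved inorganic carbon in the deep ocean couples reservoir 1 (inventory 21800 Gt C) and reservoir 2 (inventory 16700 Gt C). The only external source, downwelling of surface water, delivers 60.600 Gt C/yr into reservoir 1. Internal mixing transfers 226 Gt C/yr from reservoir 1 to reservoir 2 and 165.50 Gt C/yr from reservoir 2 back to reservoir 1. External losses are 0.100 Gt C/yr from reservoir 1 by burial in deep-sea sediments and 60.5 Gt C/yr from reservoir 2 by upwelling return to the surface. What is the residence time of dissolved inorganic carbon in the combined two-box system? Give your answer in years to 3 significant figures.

635 yr

Treat the two boxes together as one reservoir: the mixing fluxes between them are internal recycling, so τ = ΣM / Σ(external losses).
M_total = 21800 + 16700 = 38500 Gt C.
ΣF_external_out = 0.100 + 60.5 = 60.600 Gt C/yr.
τ = M_total / ΣF_ext = 38500 / 60.600 = 635.3 yr.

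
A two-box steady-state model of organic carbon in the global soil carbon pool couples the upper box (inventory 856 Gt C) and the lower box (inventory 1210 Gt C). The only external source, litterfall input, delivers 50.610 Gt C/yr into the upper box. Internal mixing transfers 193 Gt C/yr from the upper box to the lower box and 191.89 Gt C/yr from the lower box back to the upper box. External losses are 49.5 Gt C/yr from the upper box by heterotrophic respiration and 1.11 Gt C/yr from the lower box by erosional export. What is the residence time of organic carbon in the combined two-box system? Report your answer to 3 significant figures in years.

40.8 yr

Residence time in the combined system uses the total inventory and the total *external* removal — internal exchanges between the two boxes cancel.
M_total = 856 + 1210 = 2066.0 Gt C.
ΣF_external_out = 49.5 + 1.11 = 50.610 Gt C/yr.
τ = M_total / ΣF_ext = 2066.0 / 50.610 = 40.82 yr.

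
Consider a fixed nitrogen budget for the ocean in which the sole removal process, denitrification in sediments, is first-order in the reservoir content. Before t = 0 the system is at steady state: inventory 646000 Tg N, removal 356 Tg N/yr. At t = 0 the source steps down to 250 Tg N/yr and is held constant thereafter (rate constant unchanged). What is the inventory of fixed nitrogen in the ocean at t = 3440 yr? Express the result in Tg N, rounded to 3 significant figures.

483000 Tg N

Residence time τ = M₀/F₀ = 1815 yr. The eventual steady state is M_∞ = M₀·(F₁/F₀) = 646000 × 250/356 = 453650 Tg N.
The anomaly ΔM(t) = M(t) − M_∞ decays as ΔM₀·e^(−t/τ) with ΔM₀ = 646000 − 453650 = 192300 Tg N.
At t = 3440 yr, e^(−t/τ) = e^(−1.896) = 0.1502, so ΔM = 28890 Tg N and M = 453650 + 28890 = 482540 Tg N.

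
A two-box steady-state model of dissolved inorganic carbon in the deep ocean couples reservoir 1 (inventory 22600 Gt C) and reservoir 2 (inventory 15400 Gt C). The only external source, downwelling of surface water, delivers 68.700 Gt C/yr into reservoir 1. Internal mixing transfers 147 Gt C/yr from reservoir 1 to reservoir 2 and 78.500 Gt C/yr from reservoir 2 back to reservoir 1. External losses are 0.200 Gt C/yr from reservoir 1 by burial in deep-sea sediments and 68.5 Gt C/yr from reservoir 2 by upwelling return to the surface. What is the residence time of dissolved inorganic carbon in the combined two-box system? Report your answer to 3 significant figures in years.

For the system as a whole, the A↔B exchange is internal and contributes nothing to the throughput; only the external sinks remove mass.
M_total = 22600 + 15400 = 38000 Gt C.
ΣF_external_out = 0.200 + 68.5 = 68.700 Gt C/yr.
τ = M_total / ΣF_ext = 38000 / 68.700 = 553.1 yr.

553 yr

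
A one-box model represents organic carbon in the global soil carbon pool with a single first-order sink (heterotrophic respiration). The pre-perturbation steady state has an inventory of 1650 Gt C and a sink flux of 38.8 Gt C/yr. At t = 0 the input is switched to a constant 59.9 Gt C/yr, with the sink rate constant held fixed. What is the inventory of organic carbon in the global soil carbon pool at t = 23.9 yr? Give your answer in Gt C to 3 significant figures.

2040 Gt C

The sink rate constant is k = F₀/M₀ = 38.8/1650 = 0.02352 yr⁻¹.
Solving dM/dt = F₁ − kM with M(0) = M₀ gives M(t) = F₁/k + (M₀ − F₁/k)·e^(−kt).
F₁/k = 59.9/0.02352 = 2547.3 Gt C; kt = 0.02352 × 23.9 = 0.5620, e^(−kt) = 0.5701.
M(23.9) = 2547.3 + (1650 − 2547.3) × 0.5701 = 2547.3 − 511.5 = 2035.8 Gt C.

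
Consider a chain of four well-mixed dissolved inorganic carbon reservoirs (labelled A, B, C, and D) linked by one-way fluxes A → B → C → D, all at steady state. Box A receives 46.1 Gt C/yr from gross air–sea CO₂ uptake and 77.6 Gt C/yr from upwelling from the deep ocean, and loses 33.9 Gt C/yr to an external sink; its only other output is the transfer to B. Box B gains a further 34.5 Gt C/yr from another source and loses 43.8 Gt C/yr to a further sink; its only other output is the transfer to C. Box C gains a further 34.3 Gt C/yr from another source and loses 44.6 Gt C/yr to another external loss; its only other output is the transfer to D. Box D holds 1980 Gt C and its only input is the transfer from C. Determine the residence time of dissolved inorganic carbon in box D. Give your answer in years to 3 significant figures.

Box A: F(A→B) = (46.1 + 77.6) − 33.9 = 89.800 Gt C/yr.
Box B: F(B→C) = (89.800 + 34.5) − 43.8 = 80.500 Gt C/yr.
Box C: F(C→D) = (80.500 + 34.3) − 44.6 = 70.200 Gt C/yr.
Box D throughput = its input = 70.200 Gt C/yr; τ = 1980 / 70.200 = 28.21 yr.

28.2 yr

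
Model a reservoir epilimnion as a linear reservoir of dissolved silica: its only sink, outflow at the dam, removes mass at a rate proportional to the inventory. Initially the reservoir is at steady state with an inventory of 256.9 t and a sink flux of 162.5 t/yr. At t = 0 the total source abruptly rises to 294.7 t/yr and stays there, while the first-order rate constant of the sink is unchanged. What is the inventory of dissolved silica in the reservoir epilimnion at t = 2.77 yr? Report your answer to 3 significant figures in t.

430 t

Residence time τ = M₀/F₀ = 1.581 yr. The eventual steady state is M_∞ = M₀·(F₁/F₀) = 256.9 × 294.7/162.5 = 465.90 t.
The anomaly ΔM(t) = M(t) − M_∞ decays as ΔM₀·e^(−t/τ) with ΔM₀ = 256.9 − 465.90 = −209.0 t.
At t = 2.77 yr, e^(−t/τ) = e^(−1.752) = 0.1734, so ΔM = −36.24 t and M = 465.90 − 36.24 = 429.66 t.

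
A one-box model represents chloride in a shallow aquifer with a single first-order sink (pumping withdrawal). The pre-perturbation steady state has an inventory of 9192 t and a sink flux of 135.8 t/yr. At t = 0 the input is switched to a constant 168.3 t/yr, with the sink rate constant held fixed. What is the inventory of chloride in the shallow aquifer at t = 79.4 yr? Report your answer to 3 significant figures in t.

10700 t

Residence time τ = M₀/F₀ = 67.69 yr. The eventual steady state is M_∞ = M₀·(F₁/F₀) = 9192 × 168.3/135.8 = 11392 t.
The anomaly ΔM(t) = M(t) − M_∞ decays as ΔM₀·e^(−t/τ) with ΔM₀ = 9192 − 11392 = −2200 t.
At t = 79.4 yr, e^(−t/τ) = e^(−1.173) = 0.3094, so ΔM = −680.7 t and M = 11392 − 680.7 = 10711 t.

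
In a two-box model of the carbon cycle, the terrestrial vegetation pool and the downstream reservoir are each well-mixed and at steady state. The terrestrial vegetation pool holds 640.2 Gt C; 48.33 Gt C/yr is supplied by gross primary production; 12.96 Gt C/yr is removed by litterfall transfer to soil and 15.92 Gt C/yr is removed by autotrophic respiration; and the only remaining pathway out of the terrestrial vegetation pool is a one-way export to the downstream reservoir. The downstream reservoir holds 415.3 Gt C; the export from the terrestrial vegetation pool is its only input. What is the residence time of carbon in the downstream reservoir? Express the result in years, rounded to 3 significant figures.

Balance the terrestrial vegetation pool: ΣF_in = 48.330 Gt C/yr.
Export to the downstream reservoir = ΣF_in − (12.96 + 15.92) = 19.450 Gt C/yr.
At steady state the output of the downstream reservoir equals its input, 19.450 Gt C/yr.
τ = M / F = 415.3 / 19.450 = 21.35 yr.

21.4 yr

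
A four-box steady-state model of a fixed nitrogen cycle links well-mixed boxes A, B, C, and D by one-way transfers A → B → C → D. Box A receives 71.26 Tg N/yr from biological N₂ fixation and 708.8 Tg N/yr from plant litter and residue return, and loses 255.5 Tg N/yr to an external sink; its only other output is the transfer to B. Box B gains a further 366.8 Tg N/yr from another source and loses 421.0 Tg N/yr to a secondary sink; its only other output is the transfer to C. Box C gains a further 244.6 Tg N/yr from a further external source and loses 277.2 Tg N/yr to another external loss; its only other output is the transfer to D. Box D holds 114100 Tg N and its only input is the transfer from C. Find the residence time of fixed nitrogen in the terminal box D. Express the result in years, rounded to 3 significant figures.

261 yr

Box A: F(A→B) = (71.26 + 708.8) − 255.5 = 524.56 Tg N/yr.
Box B: F(B→C) = (524.56 + 366.8) − 421.0 = 470.36 Tg N/yr.
Box C: F(C→D) = (470.36 + 244.6) − 277.2 = 437.76 Tg N/yr.
Box D throughput = its input = 437.76 Tg N/yr; τ = 114100 / 437.76 = 260.6 yr.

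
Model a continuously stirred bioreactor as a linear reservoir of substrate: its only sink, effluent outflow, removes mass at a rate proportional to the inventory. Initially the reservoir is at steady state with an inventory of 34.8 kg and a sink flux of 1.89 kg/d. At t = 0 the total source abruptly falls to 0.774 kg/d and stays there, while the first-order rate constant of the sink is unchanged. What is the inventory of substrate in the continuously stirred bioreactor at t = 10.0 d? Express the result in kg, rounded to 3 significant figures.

26.2 kg

Residence time τ = M₀/F₀ = 18.41 d. The eventual steady state is M_∞ = M₀·(F₁/F₀) = 34.8 × 0.774/1.89 = 14.251 kg.
The anomaly ΔM(t) = M(t) − M_∞ decays as ΔM₀·e^(−t/τ) with ΔM₀ = 34.8 − 14.251 = 20.55 kg.
At t = 10.0 d, e^(−t/τ) = e^(−0.5431) = 0.5809, so ΔM = 11.94 kg and M = 14.251 + 11.94 = 26.189 kg.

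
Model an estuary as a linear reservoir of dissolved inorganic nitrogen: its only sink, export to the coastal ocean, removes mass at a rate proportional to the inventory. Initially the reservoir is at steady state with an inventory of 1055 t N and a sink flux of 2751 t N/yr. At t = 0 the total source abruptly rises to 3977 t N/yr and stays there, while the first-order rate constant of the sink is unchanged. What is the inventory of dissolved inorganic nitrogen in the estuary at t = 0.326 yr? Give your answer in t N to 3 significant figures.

1320 t N

The sink rate constant is k = F₀/M₀ = 2751/1055 = 2.608 yr⁻¹.
Solving dM/dt = F₁ − kM with M(0) = M₀ gives M(t) = F₁/k + (M₀ − F₁/k)·e^(−kt).
F₁/k = 3977/2.608 = 1525.2 t N; kt = 2.608 × 0.326 = 0.8501, e^(−kt) = 0.4274.
M(0.326) = 1525.2 + (1055 − 1525.2) × 0.4274 = 1525.2 − 200.9 = 1324.2 t N.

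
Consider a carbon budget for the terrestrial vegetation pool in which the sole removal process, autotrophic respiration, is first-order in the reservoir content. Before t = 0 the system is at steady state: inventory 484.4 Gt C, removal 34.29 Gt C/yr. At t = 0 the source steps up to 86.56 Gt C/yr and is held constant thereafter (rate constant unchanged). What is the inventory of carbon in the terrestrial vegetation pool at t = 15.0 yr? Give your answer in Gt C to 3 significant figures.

967 Gt C

Residence time τ = M₀/F₀ = 14.13 yr. The eventual steady state is M_∞ = M₀·(F₁/F₀) = 484.4 × 86.56/34.29 = 1222.8 Gt C.
The anomaly ΔM(t) = M(t) − M_∞ decays as ΔM₀·e^(−t/τ) with ΔM₀ = 484.4 − 1222.8 = −738.4 Gt C.
At t = 15.0 yr, e^(−t/τ) = e^(−1.062) = 0.3458, so ΔM = −255.4 Gt C and M = 1222.8 − 255.4 = 967.44 Gt C.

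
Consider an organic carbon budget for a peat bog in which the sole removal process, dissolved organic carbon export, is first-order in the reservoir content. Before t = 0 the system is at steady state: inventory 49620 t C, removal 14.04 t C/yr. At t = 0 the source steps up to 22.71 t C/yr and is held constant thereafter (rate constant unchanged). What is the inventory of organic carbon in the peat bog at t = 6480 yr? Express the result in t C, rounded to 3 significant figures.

75400 t C

The sink rate constant is k = F₀/M₀ = 14.04/49620 = 0.0002830 yr⁻¹.
Solving dM/dt = F₁ − kM with M(0) = M₀ gives M(t) = F₁/k + (M₀ − F₁/k)·e^(−kt).
F₁/k = 22.71/0.0002830 = 80261 t C; kt = 0.0002830 × 6480 = 1.834, e^(−kt) = 0.1599.
M(6480) = 80261 + (49620 − 80261) × 0.1599 = 80261 − 4898 = 75363 t C.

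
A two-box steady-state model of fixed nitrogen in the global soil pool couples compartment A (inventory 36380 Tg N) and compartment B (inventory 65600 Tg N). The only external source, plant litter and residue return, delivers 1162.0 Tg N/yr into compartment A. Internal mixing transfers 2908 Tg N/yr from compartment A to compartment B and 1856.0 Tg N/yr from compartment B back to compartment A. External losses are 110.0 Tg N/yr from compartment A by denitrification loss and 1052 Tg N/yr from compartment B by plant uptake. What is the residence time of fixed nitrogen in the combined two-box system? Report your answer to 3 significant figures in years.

87.8 yr

Residence time in the combined system uses the total inventory and the total *external* removal — internal exchanges between the two boxes cancel.
M_total = 36380 + 65600 = 101980 Tg N.
ΣF_external_out = 110.0 + 1052 = 1162.0 Tg N/yr.
τ = M_total / ΣF_ext = 101980 / 1162.0 = 87.76 yr.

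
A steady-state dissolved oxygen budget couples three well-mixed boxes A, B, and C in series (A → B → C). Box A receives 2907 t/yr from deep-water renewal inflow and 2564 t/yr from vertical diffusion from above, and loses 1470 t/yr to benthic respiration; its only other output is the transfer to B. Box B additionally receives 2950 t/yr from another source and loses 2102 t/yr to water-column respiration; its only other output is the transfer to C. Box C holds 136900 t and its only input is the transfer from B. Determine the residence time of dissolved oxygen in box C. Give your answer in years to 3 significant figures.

28.2 yr

Box A: F(A→B) = (2907 + 2564) − 1470 = 4001.0 t/yr.
Box B: F(B→C) = (4001.0 + 2950) − 2102 = 4849.0 t/yr.
Box C throughput = its input = 4849.0 t/yr; τ = 136900 / 4849.0 = 28.23 yr.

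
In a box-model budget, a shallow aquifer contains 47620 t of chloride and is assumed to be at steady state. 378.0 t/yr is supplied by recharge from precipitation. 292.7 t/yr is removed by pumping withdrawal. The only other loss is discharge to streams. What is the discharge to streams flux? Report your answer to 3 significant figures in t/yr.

At steady state ΣF_in = ΣF_out.
ΣF_in = 378.00 t/yr.
Discharge to streams flux = ΣF_in − (292.7) = 378.00 − 292.7 = 85.30 t/yr.

85.3 t/yr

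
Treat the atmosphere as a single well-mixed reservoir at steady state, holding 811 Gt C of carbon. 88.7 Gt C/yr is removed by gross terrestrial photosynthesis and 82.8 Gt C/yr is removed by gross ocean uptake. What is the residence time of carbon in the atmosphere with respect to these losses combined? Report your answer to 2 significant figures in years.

4.7 yr

Total removal = 88.70 + 82.80 = 171.50 Gt C/yr.
τ = M / ΣF_out = 811 / 171.50 = 4.729 yr.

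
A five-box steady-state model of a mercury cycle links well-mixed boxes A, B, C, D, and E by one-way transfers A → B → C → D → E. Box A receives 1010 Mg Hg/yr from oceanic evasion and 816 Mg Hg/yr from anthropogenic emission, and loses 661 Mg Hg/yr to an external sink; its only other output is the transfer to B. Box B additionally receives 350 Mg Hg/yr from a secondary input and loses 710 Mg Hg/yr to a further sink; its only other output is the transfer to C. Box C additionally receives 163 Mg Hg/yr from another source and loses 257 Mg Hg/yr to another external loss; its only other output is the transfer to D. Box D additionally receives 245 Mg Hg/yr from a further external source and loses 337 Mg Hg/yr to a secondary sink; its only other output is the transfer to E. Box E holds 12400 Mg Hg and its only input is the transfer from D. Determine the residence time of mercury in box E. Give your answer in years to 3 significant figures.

20.0 yr

Box A: F(A→B) = (1010 + 816) − 661 = 1165.0 Mg Hg/yr.
Box B: F(B→C) = (1165.0 + 350) − 710 = 805.00 Mg Hg/yr.
Box C: F(C→D) = (805.00 + 163) − 257 = 711.00 Mg Hg/yr.
Box D: F(D→E) = (711.00 + 245) − 337 = 619.00 Mg Hg/yr.
Box E throughput = its input = 619.00 Mg Hg/yr; τ = 12400 / 619.00 = 20.03 yr.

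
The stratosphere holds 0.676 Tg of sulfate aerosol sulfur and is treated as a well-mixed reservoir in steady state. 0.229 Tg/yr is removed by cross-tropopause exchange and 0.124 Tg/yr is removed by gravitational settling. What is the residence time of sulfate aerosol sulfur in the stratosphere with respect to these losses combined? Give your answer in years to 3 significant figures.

1.92 yr

Total removal = 0.2290 + 0.1240 = 0.35300 Tg/yr.
τ = M / ΣF_out = 0.676 / 0.35300 = 1.915 yr.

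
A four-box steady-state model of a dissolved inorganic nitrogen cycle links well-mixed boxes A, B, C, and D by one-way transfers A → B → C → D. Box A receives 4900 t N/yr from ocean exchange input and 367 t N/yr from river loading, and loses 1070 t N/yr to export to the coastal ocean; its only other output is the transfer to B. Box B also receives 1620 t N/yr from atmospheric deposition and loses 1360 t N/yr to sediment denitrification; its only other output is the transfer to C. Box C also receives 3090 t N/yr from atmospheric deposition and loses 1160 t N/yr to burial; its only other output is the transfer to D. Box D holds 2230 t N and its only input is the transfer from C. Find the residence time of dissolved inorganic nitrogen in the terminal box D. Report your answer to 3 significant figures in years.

Box A: F(A→B) = (4900 + 367) − 1070 = 4197.0 t N/yr.
Box B: F(B→C) = (4197.0 + 1620) − 1360 = 4457.0 t N/yr.
Box C: F(C→D) = (4457.0 + 3090) − 1160 = 6387.0 t N/yr.
Box D throughput = its input = 6387.0 t N/yr; τ = 2230 / 6387.0 = 0.3491 yr.

0.349 yr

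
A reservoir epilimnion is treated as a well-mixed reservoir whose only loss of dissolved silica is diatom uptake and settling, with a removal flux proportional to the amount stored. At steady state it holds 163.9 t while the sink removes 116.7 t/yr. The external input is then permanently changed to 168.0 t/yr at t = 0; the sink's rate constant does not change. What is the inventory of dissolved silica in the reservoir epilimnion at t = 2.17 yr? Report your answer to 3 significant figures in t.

The sink rate constant is k = F₀/M₀ = 116.7/163.9 = 0.7120 yr⁻¹.
Solving dM/dt = F₁ − kM with M(0) = M₀ gives M(t) = F₁/k + (M₀ − F₁/k)·e^(−kt).
F₁/k = 168.0/0.7120 = 235.95 t; kt = 0.7120 × 2.17 = 1.545, e^(−kt) = 0.2133.
M(2.17) = 235.95 + (163.9 − 235.95) × 0.2133 = 235.95 − 15.37 = 220.58 t.

221 t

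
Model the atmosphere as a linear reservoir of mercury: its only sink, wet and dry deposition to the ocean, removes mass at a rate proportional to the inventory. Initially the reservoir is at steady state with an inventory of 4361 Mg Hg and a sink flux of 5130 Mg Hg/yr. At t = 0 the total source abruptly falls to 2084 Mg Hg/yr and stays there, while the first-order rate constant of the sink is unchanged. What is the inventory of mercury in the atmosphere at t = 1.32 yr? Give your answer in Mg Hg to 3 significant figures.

τ = M₀/F₀ = 4361/5130 = 0.8501 yr; rate constant k = 1/τ.
New steady state M_∞ = F₁/k = F₁·τ = 2084 × 0.8501 = 1771.6 Mg Hg.
M(t) = M_∞ + (M₀ − M_∞)·e^(−t/τ); t/τ = 1.32/0.8501 = 1.553, so e^(−t/τ) = 0.2117.
M(t) = 1771.6 + 2589 × 0.2117 = 2319.7 Mg Hg.

2320 Mg Hg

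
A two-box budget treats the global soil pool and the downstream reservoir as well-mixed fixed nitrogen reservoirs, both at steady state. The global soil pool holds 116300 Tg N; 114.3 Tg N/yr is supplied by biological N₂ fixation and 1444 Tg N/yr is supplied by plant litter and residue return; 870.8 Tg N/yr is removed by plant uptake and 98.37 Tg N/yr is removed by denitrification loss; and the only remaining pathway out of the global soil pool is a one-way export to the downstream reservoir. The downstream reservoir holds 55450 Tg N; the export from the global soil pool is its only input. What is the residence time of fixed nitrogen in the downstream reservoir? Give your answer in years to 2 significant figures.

Balance the global soil pool: ΣF_in = 114.3 + 1444 = 1558.3 Tg N/yr.
Export to the downstream reservoir = ΣF_in − (870.8 + 98.37) = 589.13 Tg N/yr.
At steady state the output of the downstream reservoir equals its input, 589.13 Tg N/yr.
τ = M / F = 55450 / 589.13 = 94.12 yr.

94 yr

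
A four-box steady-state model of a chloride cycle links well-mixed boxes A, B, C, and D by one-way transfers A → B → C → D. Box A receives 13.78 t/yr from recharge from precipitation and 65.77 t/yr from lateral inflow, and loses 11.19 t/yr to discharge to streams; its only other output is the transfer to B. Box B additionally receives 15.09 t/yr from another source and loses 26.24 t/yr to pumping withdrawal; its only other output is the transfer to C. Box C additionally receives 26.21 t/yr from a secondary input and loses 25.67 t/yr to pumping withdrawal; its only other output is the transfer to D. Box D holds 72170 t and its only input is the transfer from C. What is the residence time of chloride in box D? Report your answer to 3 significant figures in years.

Box A: F(A→B) = (13.78 + 65.77) − 11.19 = 68.360 t/yr.
Box B: F(B→C) = (68.360 + 15.09) − 26.24 = 57.210 t/yr.
Box C: F(C→D) = (57.210 + 26.21) − 25.67 = 57.750 t/yr.
Box D throughput = its input = 57.750 t/yr; τ = 72170 / 57.750 = 1250 yr.

1250 yr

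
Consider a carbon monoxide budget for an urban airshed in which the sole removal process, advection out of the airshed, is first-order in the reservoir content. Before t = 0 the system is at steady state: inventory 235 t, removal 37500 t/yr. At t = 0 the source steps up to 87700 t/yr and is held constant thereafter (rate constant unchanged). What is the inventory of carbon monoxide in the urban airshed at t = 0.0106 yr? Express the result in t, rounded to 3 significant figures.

492 t

τ = M₀/F₀ = 235/37500 = 0.006267 yr; rate constant k = 1/τ.
New steady state M_∞ = F₁/k = F₁·τ = 87700 × 0.006267 = 549.59 t.
M(t) = M_∞ + (M₀ − M_∞)·e^(−t/τ); t/τ = 0.0106/0.006267 = 1.691, so e^(−t/τ) = 0.1842.
M(t) = 549.59 − 314.6 × 0.1842 = 491.63 t.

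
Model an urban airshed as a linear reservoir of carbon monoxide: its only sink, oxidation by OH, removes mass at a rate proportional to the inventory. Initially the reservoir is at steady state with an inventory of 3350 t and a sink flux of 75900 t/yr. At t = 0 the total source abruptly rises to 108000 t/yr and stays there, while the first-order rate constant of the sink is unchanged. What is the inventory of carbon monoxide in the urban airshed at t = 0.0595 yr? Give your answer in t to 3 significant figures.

Residence time τ = M₀/F₀ = 0.04414 yr. The eventual steady state is M_∞ = M₀·(F₁/F₀) = 3350 × 108000/75900 = 4766.8 t.
The anomaly ΔM(t) = M(t) − M_∞ decays as ΔM₀·e^(−t/τ) with ΔM₀ = 3350 − 4766.8 = −1417 t.
At t = 0.0595 yr, e^(−t/τ) = e^(−1.348) = 0.2597, so ΔM = −368.0 t and M = 4766.8 − 368.0 = 4398.8 t.

4400 t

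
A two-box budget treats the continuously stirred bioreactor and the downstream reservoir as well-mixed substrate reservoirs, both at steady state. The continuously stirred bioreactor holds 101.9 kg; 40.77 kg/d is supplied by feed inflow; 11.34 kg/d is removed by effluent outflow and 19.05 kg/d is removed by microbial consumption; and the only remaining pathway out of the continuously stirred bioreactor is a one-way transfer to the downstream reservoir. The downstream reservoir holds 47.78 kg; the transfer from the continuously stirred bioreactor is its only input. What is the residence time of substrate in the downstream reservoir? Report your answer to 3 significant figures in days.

Balance the continuously stirred bioreactor: ΣF_in = 40.770 kg/d.
Transfer to the downstream reservoir = ΣF_in − (11.34 + 19.05) = 10.380 kg/d.
At steady state the output of the downstream reservoir equals its input, 10.380 kg/d.
τ = M / F = 47.78 / 10.380 = 4.603 d.

4.60 d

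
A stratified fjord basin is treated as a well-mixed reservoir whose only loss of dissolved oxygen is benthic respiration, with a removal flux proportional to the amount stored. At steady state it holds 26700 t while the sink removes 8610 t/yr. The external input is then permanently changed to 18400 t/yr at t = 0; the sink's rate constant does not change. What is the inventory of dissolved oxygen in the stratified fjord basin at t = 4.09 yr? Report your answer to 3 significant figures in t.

48900 t

τ = M₀/F₀ = 26700/8610 = 3.101 yr; rate constant k = 1/τ.
New steady state M_∞ = F₁/k = F₁·τ = 18400 × 3.101 = 57059 t.
M(t) = M_∞ + (M₀ − M_∞)·e^(−t/τ); t/τ = 4.09/3.101 = 1.319, so e^(−t/τ) = 0.2674.
M(t) = 57059 − 30360 × 0.2674 = 48940 t.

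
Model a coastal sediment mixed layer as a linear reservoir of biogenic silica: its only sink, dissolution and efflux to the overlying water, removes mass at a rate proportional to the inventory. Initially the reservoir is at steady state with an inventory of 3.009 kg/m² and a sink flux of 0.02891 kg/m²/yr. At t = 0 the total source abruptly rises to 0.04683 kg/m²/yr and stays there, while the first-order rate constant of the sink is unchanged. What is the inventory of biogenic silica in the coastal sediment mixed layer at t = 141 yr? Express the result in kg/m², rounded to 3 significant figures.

τ = M₀/F₀ = 3.009/0.02891 = 104.1 yr; rate constant k = 1/τ.
New steady state M_∞ = F₁/k = F₁·τ = 0.04683 × 104.1 = 4.8741 kg/m².
M(t) = M_∞ + (M₀ − M_∞)·e^(−t/τ); t/τ = 141/104.1 = 1.355, so e^(−t/τ) = 0.2580.
M(t) = 4.8741 − 1.865 × 0.2580 = 4.3929 kg/m².

4.39 kg/m²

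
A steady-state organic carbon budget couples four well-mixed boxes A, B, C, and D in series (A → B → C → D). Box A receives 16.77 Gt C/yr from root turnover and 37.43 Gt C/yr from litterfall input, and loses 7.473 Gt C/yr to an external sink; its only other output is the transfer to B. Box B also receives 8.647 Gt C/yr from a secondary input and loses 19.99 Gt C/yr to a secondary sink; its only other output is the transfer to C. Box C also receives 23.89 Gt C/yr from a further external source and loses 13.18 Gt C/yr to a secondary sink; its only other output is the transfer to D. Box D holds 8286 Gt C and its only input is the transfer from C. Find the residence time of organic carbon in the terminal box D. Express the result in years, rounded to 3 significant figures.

Box A: F(A→B) = (16.77 + 37.43) − 7.473 = 46.727 Gt C/yr.
Box B: F(B→C) = (46.727 + 8.647) − 19.99 = 35.384 Gt C/yr.
Box C: F(C→D) = (35.384 + 23.89) − 13.18 = 46.094 Gt C/yr.
Box D throughput = its input = 46.094 Gt C/yr; τ = 8286 / 46.094 = 179.8 yr.

180 yr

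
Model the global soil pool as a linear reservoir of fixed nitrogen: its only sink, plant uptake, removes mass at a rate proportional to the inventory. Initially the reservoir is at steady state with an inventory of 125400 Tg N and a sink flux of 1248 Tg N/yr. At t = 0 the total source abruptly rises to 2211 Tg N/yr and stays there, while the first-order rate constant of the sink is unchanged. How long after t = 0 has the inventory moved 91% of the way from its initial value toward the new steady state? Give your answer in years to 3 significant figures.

242 yr

τ = M₀/F₀ = 125400/1248 = 100.5 yr.
The remaining gap fraction is e^(−t/τ); 91% covered ⇒ e^(−t/τ) = 0.0900.
t = −τ ln(0.0900) = 100.5 × 2.408 = 242.0 yr.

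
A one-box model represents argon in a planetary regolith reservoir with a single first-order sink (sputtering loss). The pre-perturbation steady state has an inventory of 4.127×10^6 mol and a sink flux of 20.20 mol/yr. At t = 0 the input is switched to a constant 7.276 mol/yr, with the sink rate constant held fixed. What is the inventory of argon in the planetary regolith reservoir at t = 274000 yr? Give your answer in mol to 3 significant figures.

The sink rate constant is k = F₀/M₀ = 20.20/4.127×10^6 = 4.895×10^-6 yr⁻¹.
Solving dM/dt = F₁ − kM with M(0) = M₀ gives M(t) = F₁/k + (M₀ − F₁/k)·e^(−kt).
F₁/k = 7.276/4.895×10^-6 = 1.4865×10^6 mol; kt = 4.895×10^-6 × 274000 = 1.341, e^(−kt) = 0.2616.
M(274000) = 1.4865×10^6 + (4.127×10^6 − 1.4865×10^6) × 0.2616 = 1.4865×10^6 + 690600 = 2.1772×10^6 mol.

2.18×10^6 mol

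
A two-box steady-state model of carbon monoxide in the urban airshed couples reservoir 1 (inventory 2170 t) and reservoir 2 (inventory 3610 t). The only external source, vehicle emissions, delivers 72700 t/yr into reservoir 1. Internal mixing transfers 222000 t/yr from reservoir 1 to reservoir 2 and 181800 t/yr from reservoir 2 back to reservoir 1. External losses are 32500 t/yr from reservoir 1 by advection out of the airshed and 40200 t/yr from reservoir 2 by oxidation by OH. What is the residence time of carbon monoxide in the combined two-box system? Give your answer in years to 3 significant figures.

For the system as a whole, the A↔B exchange is internal and contributes nothing to the throughput; only the external sinks remove mass.
M_total = 2170 + 3610 = 5780.0 t.
ΣF_external_out = 32500 + 40200 = 72700 t/yr.
τ = M_total / ΣF_ext = 5780.0 / 72700 = 0.07950 yr.

0.0795 yr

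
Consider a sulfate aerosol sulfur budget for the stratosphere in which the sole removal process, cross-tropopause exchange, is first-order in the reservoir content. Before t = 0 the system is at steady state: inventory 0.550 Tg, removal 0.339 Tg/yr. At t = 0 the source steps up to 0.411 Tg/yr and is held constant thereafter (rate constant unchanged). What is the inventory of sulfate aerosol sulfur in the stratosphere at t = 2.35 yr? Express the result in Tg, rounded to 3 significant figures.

0.639 Tg

τ = M₀/F₀ = 0.550/0.339 = 1.622 yr; rate constant k = 1/τ.
New steady state M_∞ = F₁/k = F₁·τ = 0.411 × 1.622 = 0.66681 Tg.
M(t) = M_∞ + (M₀ − M_∞)·e^(−t/τ); t/τ = 2.35/1.622 = 1.448, so e^(−t/τ) = 0.2349.
M(t) = 0.66681 − 0.1168 × 0.2349 = 0.63937 Tg.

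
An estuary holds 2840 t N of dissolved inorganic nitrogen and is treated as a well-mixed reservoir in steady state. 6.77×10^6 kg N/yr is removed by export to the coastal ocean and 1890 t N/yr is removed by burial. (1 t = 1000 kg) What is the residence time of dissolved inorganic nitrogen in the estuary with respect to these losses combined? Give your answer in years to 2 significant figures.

Convert the export to the coastal ocean flux: 6.77×10^6 kg N/yr = 6770 t N/yr.
Total removal = 6770 + 1890 = 8660.0 t N/yr.
τ = M / ΣF_out = 2840 / 8660.0 = 0.3279 yr.

0.33 yr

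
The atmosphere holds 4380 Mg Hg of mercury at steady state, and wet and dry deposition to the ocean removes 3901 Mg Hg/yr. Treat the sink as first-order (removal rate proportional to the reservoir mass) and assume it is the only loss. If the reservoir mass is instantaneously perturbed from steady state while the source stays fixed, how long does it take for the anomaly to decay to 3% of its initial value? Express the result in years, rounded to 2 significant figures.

3.9 yr

For a linear reservoir the anomaly decays as exp(−t/τ) with τ = M/F = 4380/3901 = 1.123 yr.
exp(−t/τ) = 0.03 ⇒ t = −τ ln(0.03) = 1.123 × 3.507 = 3.937 yr.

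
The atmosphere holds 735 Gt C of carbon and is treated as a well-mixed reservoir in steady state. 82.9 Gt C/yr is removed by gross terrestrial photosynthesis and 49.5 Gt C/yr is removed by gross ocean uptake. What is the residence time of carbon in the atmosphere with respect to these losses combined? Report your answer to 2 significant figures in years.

Total removal = 82.90 + 49.50 = 132.40 Gt C/yr.
τ = M / ΣF_out = 735 / 132.40 = 5.551 yr.

5.6 yr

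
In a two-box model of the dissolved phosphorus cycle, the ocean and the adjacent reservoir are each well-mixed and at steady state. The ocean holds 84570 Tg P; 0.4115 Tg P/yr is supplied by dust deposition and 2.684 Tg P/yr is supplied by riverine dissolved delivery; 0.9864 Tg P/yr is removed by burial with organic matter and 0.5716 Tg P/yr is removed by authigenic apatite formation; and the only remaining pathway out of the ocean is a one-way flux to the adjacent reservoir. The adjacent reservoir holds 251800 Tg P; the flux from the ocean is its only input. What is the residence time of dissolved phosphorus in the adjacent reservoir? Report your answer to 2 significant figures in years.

Balance the ocean: ΣF_in = 0.4115 + 2.684 = 3.0955 Tg P/yr.
Flux to the adjacent reservoir = ΣF_in − (0.9864 + 0.5716) = 1.5375 Tg P/yr.
At steady state the output of the adjacent reservoir equals its input, 1.5375 Tg P/yr.
τ = M / F = 251800 / 1.5375 = 163800 yr.

160000 yr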